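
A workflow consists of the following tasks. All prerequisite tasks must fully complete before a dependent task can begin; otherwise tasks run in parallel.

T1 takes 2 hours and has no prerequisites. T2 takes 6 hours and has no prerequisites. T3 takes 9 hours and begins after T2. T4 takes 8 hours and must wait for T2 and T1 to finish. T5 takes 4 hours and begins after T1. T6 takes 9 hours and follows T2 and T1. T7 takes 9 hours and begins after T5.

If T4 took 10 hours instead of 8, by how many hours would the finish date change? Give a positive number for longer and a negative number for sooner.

1

Critical path before the change: T1→T5→T7 = 2+4+9 = 15 giving 15 hours.
The longest path through T4 is only 14 hours, so T4 has float 1.
New critical path: T2→T4 = 6+10 = 16 ⇒ 16 hours.
Change in finish: 16 − 15 = +1 hours.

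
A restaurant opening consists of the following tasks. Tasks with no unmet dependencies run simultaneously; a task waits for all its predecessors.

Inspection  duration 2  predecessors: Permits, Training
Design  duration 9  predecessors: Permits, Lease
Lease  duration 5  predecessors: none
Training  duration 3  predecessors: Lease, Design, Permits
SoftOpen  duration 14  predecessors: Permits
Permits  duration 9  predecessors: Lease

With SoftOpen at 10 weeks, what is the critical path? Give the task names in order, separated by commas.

Lease, Permits, Design, Training, Inspection

Actual critical path: Lease→Permits→SoftOpen = 5+9+14 = 28 ⇒ 28 weeks.
Since SoftOpen is critical, the -4 change carries straight to that chain (now 24 weeks).
The binding chain switches to Lease→Permits→Design→Training→Inspection = 5+9+9+3+2 = 28; finish 28 weeks.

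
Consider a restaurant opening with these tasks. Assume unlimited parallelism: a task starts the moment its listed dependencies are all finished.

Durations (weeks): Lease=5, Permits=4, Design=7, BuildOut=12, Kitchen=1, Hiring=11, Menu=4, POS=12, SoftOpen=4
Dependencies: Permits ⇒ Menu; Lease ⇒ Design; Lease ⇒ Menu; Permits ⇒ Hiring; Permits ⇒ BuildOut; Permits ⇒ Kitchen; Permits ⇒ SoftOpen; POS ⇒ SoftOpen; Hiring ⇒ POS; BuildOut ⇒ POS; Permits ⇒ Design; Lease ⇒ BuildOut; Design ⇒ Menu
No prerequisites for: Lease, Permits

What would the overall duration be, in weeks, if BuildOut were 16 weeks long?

37

Actual critical path: Lease→BuildOut→POS→SoftOpen = 5+12+12+4 = 33 ⇒ 33 weeks.
Since BuildOut is critical, the +4 change carries straight to that chain (now 37 weeks).
The critical path is still Lease→BuildOut→POS→SoftOpen; finish is now 37 weeks.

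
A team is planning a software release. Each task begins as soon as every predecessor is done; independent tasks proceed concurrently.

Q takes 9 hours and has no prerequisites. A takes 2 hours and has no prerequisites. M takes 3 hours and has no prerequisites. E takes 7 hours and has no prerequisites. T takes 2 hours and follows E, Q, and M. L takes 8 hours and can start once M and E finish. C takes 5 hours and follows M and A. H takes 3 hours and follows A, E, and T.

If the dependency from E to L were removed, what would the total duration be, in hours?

With the dependency in place, E→L = 7+8 = 15 sets the finish at 15 hours.
Without E→L, L's earliest start moves from 7 to 3.
After: Q→T→H = 9+2+3 = 14 → 14 hours.

14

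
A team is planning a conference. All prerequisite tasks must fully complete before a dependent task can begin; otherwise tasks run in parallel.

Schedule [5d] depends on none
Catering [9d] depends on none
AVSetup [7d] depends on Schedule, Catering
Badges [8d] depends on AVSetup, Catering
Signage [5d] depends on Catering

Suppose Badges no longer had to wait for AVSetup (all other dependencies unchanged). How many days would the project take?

17

With the dependency in place, Catering→AVSetup→Badges = 9+7+8 = 24 sets the finish at 24 days.
Without AVSetup→Badges, Badges's earliest start moves from 16 to 9.
New critical path: Catering→Badges = 9+8 = 17 ⇒ 17 days.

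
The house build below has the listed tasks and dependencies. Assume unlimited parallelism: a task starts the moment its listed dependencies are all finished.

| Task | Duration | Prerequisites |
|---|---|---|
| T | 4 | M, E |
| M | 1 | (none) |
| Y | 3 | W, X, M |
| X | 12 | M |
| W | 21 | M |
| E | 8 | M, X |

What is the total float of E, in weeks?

0

M→X→E→T = 1+12+8+4 = 25 sets the makespan at 25 weeks.
E finishes as early as 21 and must finish by 21.
So E can slip 21 − 21 = 0 weeks.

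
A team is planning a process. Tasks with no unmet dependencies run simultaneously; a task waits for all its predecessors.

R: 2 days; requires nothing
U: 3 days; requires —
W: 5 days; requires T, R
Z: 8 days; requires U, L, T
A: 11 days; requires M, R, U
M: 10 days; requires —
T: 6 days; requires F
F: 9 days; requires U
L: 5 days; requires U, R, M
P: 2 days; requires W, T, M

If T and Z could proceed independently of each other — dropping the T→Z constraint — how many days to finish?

25

With the dependency in place, U→F→T→Z = 3+9+6+8 = 26 sets the finish at 26 days.
Without T→Z, Z's earliest start moves from 18 to 15.
New critical path: U→F→T→W→P = 3+9+6+5+2 = 25 ⇒ 25 days.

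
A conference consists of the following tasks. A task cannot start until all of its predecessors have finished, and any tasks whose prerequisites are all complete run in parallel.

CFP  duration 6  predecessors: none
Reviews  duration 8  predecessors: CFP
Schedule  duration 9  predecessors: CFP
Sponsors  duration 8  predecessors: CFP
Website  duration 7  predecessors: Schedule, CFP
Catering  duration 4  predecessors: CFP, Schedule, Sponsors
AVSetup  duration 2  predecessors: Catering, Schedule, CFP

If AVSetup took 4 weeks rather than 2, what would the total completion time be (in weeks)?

23

Actual critical path: CFP→Schedule→Website = 6+9+7 = 22 ⇒ 22 weeks.
AVSetup has 1 week of float (longest path through it is 21).
The binding chain switches to CFP→Schedule→Catering→AVSetup = 6+9+4+4 = 23; finish 23 weeks.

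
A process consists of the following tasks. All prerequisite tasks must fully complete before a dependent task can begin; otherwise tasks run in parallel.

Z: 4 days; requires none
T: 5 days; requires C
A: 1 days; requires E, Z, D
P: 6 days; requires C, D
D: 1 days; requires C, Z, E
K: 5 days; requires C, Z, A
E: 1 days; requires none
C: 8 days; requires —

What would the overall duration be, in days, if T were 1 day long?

The binding path is C→D→A→K = 8+1+1+5 = 15; finish at 15 days.
T has 2 days of float (longest path through it is 13).
The critical path is still C→D→A→K; finish is now 15 days.

15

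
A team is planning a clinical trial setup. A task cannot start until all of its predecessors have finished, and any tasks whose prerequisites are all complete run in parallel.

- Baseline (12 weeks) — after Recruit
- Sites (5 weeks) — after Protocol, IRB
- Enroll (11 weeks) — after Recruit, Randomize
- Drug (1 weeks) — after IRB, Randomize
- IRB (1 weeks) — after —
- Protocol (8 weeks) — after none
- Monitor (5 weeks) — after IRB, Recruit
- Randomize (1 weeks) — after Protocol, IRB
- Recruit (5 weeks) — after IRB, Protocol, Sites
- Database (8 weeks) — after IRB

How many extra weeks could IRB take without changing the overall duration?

Protocol→Sites→Recruit→Baseline = 8+5+5+12 = 30 sets the makespan at 30 weeks.
Longest path through IRB: 23 weeks (earliest finish 1, latest finish 8).
Slack of IRB = 7 − 0 = 7 weeks.

7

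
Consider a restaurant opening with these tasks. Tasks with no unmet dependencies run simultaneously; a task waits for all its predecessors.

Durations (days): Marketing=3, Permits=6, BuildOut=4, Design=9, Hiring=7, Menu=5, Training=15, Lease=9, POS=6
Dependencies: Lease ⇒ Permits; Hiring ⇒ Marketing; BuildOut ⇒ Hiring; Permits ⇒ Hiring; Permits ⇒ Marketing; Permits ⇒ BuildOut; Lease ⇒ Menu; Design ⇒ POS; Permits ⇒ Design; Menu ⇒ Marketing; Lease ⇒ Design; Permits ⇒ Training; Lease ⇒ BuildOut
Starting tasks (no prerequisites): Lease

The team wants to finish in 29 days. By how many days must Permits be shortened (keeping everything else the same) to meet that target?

Current finish: 30 days; target: 29.
Permits is on every critical path, so each day cut from Permits cuts the finish by one (this holds down to a finish of 25).
Need 30 − 29 = 1 day off Permits → Permits becomes 5 days, finish becomes 29.

1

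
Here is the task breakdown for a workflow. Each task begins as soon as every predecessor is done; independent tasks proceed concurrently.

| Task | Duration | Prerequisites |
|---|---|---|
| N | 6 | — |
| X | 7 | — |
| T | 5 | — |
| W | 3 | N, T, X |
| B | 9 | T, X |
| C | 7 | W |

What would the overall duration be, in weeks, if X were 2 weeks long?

16

Actual critical path: X→W→C = 7+3+7 = 17 ⇒ 17 weeks.
X is on the critical path; changing it to 2 makes that path 12 weeks.
New critical path: N→W→C = 6+3+7 = 16 ⇒ 16 weeks.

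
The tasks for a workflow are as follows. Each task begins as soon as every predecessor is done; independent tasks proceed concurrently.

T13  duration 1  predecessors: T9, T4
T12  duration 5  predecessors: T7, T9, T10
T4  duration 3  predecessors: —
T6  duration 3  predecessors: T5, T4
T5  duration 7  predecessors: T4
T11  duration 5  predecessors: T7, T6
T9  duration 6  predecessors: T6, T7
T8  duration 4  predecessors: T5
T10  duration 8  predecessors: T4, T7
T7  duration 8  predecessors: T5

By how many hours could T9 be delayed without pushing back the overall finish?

2

The longest chain is T4→T5→T7→T10→T12 = 3+7+8+8+5 = 31; overall finish 31 hours.
Longest path through T9: 29 hours (earliest finish 24, latest finish 26).
Float = 31 − 29 = 2.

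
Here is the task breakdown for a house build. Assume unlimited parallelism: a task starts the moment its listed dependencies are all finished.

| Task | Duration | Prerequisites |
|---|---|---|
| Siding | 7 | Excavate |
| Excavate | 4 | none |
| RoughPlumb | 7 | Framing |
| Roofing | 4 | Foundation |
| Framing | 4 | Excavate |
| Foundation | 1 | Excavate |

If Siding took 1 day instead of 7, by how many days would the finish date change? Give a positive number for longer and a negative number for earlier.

0

As given, the longest chain is Excavate→Framing→RoughPlumb = 4+4+7 = 15, so the finish is 15 days.
The longest path through Siding is only 11 days, so Siding has float 4.
No other chain overtakes it, so the finish is 15 days.
Change in finish: 15 − 15 = +0 days.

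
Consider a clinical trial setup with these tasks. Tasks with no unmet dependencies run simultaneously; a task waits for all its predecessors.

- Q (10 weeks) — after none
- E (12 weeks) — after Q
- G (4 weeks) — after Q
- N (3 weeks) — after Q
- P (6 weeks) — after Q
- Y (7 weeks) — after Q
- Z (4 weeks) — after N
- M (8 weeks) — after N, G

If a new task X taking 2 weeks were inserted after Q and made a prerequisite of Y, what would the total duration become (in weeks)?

Originally the schedule takes 22 weeks.
With X inserted, Y now waits for max(Q, X).
New critical path: Q→E = 10+12 = 22 ⇒ 22 weeks.

22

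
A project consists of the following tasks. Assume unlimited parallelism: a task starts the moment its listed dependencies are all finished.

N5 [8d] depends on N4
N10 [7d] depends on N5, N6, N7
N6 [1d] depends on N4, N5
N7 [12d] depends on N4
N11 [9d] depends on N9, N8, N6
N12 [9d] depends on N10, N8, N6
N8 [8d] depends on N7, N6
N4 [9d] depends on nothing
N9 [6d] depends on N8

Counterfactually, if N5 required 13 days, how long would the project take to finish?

46

As given, the longest chain is N4→N7→N8→N9→N11 = 9+12+8+6+9 = 44, so the finish is 44 days.
N5 has 3 days of float (longest path through it is 41).
New critical path: N4→N5→N6→N8→N9→N11 = 9+13+1+8+6+9 = 46 ⇒ 46 days.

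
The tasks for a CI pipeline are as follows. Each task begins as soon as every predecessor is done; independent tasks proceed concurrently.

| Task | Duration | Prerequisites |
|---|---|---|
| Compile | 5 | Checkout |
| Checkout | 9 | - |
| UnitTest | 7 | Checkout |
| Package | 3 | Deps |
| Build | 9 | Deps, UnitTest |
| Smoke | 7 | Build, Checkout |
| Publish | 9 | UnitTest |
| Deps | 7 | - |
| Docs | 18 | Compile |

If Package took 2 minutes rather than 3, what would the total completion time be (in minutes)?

As given, the longest chain is Checkout→Compile→Docs = 9+5+18 = 32, so the finish is 32 minutes.
Package has 22 minutes of float (longest path through it is 10).
That remains the longest chain; total 32 minutes.

32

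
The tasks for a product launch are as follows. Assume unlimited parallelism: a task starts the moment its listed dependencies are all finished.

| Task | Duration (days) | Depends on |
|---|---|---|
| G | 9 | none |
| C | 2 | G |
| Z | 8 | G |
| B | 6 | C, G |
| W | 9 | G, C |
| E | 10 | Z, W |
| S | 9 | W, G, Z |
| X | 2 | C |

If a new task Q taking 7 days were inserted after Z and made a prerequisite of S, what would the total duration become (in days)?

Originally the project takes 30 days.
With Q inserted, S now waits for max(W, G, Z, Q).
New critical path: G→Z→Q→S = 9+8+7+9 = 33 ⇒ 33 days.

33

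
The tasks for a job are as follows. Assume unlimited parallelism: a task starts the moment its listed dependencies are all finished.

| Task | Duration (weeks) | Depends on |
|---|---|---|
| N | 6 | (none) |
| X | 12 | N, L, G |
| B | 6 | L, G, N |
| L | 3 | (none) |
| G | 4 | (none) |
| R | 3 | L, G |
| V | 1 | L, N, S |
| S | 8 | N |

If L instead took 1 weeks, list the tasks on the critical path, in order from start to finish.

The binding path is N→X = 6+12 = 18; finish at 18 weeks.
L is off the critical path — its longest chain is 15 weeks, giving 3 of slack.
The critical path is still N→X; finish is now 18 weeks.

N, X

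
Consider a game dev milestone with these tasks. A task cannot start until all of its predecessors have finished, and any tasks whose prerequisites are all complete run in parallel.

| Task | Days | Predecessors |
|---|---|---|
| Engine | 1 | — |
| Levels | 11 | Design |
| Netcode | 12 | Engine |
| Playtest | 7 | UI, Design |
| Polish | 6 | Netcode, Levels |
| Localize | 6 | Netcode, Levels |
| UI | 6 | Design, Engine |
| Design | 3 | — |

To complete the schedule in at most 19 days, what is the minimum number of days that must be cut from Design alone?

Current finish: 20 days; target: 19.
Design is on every critical path, so each day cut from Design cuts the finish by one (this holds down to a finish of 19).
Need 20 − 19 = 1 day off Design → Design becomes 2 days, finish becomes 19.

1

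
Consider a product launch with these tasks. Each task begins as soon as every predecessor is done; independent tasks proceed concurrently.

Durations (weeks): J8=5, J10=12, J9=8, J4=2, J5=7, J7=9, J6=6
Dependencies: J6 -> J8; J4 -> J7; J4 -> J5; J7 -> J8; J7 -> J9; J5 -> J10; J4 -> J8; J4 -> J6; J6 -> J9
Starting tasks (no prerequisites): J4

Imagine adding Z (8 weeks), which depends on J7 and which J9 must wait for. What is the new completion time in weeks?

Originally the product launch takes 21 weeks.
With Z inserted, J9 now waits for max(J6, J7, Z).
New critical path: J4→J7→Z→J9 = 2+9+8+8 = 27 ⇒ 27 weeks.

27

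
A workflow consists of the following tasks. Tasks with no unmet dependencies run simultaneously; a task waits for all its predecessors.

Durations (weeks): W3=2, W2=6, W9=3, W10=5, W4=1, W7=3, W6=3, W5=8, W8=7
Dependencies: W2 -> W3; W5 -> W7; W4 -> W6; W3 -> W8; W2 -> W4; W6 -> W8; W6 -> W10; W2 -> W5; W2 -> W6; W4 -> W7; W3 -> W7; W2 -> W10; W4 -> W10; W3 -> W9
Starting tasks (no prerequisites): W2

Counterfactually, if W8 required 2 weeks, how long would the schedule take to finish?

As given, the longest chain is W2→W4→W6→W8 = 6+1+3+7 = 17, so the finish is 17 weeks.
Since W8 is critical, the -5 change carries straight to that chain (now 12 weeks).
New critical path: W2→W5→W7 = 6+8+3 = 17 ⇒ 17 weeks.

17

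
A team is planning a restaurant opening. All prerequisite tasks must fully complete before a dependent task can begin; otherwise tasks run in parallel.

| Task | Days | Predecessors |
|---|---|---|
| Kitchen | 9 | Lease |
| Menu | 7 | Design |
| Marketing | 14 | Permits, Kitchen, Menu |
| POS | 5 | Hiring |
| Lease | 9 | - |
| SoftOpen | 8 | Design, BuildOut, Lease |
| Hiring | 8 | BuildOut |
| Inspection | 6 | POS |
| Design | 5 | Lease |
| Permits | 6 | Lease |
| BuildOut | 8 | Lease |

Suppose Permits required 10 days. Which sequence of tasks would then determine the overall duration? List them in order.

Actual critical path: Lease→BuildOut→Hiring→POS→Inspection = 9+8+8+5+6 = 36 ⇒ 36 days.
The longest path through Permits is only 29 days, so Permits has float 7.
No other chain overtakes it, so the finish is 36 days.

Lease, BuildOut, Hiring, POS, Inspection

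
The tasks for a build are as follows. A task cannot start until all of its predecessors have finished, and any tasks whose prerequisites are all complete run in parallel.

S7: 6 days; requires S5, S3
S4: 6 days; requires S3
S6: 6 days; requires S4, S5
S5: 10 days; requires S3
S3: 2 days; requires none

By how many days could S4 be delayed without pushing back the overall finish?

4

The longest chain is S3→S5→S6 = 2+10+6 = 18; overall finish 18 days.
The longest chain containing S4 totals 14 days.
Slack of S4 = 6 − 2 = 4 days.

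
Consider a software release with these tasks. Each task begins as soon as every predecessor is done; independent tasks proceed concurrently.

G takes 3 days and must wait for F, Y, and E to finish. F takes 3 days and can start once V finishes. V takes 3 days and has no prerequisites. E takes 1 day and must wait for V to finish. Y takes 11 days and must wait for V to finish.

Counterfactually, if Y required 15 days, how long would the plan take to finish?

21

Actual critical path: V→Y→G = 3+11+3 = 17 ⇒ 17 days.
Y lies on that path, so at 15 days the path becomes 21 days.
No other chain overtakes it, so the finish is 21 days.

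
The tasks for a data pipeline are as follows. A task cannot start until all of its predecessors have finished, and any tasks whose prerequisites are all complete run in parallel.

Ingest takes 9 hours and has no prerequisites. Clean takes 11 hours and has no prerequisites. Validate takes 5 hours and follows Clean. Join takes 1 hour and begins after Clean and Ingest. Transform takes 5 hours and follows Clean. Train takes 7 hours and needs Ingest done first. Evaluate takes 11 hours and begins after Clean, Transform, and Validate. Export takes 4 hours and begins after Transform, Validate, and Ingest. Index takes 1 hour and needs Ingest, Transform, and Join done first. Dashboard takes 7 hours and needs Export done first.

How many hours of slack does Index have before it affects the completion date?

Clean→Validate→Evaluate = 11+5+11 = 27 sets the makespan at 27 hours.
Index finishes as early as 17 and must finish by 27.
Slack of Index = 26 − 16 = 10 hours.

10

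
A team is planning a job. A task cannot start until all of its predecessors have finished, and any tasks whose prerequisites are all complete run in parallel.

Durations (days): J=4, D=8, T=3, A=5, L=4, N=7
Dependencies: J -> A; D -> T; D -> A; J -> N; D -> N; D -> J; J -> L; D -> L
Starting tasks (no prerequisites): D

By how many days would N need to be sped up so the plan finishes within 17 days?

Current finish: 19 days; target: 17.
N is on every critical path, so each day cut from N cuts the finish by one (this holds down to a finish of 17).
Need 19 − 17 = 2 days off N → N becomes 5 days, finish becomes 17.

2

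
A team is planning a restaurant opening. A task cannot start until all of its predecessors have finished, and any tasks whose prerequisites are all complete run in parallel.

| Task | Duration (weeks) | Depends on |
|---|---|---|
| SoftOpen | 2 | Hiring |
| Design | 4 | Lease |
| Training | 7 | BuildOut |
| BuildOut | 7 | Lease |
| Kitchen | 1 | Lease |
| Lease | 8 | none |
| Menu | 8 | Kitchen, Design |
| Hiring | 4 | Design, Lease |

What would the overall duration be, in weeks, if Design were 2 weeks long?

Baseline: Lease→BuildOut→Training = 8+7+7 = 22 → 22 weeks.
Design has 2 weeks of float (longest path through it is 20).
That remains the longest chain; total 22 weeks.

22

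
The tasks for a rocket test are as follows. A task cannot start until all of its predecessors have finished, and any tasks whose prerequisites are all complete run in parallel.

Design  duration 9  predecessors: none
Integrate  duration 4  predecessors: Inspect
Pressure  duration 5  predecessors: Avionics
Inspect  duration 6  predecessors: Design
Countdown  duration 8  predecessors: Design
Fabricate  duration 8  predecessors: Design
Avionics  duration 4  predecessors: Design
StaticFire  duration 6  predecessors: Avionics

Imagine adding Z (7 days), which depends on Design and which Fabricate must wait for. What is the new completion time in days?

24

Originally the job takes 19 days.
With Z inserted, Fabricate now waits for max(Design, Z).
New critical path: Design→Z→Fabricate = 9+7+8 = 24 ⇒ 24 days.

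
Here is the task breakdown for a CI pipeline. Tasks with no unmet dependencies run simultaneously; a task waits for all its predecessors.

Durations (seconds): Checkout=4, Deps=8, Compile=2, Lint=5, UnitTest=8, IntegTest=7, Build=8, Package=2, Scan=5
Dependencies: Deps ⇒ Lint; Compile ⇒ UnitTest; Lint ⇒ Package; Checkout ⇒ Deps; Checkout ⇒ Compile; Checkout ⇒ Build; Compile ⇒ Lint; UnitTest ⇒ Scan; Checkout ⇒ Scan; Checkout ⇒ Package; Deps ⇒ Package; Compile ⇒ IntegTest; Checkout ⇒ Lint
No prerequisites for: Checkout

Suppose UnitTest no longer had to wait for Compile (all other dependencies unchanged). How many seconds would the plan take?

19

With the dependency in place, Checkout→Deps→Lint→Package = 4+8+5+2 = 19 sets the finish at 19 seconds.
Without Compile→UnitTest, UnitTest's earliest start moves from 6 to 0.
New critical path: Checkout→Deps→Lint→Package = 4+8+5+2 = 19 ⇒ 19 seconds.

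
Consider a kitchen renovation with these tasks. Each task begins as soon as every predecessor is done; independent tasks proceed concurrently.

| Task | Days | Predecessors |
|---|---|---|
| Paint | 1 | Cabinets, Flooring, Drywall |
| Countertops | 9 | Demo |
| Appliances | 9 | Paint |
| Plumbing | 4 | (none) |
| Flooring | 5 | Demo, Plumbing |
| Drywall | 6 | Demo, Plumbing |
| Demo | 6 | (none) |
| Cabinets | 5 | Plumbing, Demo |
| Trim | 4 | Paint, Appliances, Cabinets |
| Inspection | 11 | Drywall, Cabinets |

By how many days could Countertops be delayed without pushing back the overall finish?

11

Critical path: Demo→Drywall→Paint→Appliances→Trim = 6+6+1+9+4 = 26, so the finish is 26 days.
Countertops finishes as early as 15 and must finish by 26.
Slack of Countertops = 17 − 6 = 11 days.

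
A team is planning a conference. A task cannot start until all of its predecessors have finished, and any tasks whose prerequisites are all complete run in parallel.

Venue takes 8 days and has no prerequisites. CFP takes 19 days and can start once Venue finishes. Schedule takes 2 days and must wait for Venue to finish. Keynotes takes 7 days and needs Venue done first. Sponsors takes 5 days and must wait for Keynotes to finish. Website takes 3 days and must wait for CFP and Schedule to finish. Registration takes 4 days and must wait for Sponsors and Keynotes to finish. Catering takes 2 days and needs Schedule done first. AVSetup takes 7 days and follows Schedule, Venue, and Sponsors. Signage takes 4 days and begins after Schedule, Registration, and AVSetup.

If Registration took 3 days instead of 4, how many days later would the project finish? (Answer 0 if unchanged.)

0

Critical path before the change: Venue→Keynotes→Sponsors→AVSetup→Signage = 8+7+5+7+4 = 31 giving 31 days.
Registration is off the critical path — its longest chain is 28 days, giving 3 of slack.
That remains the longest chain; total 31 days.
Change in finish: 31 − 31 = +0 days.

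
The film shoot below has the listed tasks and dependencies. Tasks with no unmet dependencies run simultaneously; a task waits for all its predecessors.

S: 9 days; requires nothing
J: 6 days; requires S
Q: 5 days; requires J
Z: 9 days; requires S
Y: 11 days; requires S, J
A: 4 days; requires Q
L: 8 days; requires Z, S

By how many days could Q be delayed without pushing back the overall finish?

The longest chain is S→J→Y = 9+6+11 = 26; overall finish 26 days.
Q finishes as early as 20 and must finish by 22.
Float = 26 − 24 = 2.

2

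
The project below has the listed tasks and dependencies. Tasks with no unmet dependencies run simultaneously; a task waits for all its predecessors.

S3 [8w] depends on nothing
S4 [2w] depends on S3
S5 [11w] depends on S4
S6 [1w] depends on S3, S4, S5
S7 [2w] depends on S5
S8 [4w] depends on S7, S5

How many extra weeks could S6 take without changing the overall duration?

5

S3→S4→S5→S7→S8 = 8+2+11+2+4 = 27 sets the makespan at 27 weeks.
Longest path through S6: 22 weeks (earliest finish 22, latest finish 27).
So S6 can slip 27 − 22 = 5 weeks.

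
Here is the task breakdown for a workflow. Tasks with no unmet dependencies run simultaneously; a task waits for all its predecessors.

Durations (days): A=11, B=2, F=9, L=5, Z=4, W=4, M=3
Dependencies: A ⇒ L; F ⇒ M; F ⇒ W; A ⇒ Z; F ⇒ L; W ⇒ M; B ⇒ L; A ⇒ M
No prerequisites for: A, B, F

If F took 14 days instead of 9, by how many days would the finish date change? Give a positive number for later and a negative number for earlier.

5

Critical path before the change: F→W→M = 9+4+3 = 16 giving 16 days.
F is on the critical path; changing it to 14 makes that path 21 days.
The critical path is still F→W→M; finish is now 21 days.
Change in finish: 21 − 16 = +5 days.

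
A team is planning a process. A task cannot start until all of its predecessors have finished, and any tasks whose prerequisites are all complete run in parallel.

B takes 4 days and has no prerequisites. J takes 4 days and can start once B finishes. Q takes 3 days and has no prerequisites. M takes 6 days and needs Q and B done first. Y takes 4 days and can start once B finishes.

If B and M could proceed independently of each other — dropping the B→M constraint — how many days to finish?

Original critical path: B→M = 4+6 = 10 ⇒ 10 days.
Without B→M, M's earliest start moves from 4 to 3.
The longest chain is now Q→M = 3+6 = 9, so the schedule takes 9 days.

9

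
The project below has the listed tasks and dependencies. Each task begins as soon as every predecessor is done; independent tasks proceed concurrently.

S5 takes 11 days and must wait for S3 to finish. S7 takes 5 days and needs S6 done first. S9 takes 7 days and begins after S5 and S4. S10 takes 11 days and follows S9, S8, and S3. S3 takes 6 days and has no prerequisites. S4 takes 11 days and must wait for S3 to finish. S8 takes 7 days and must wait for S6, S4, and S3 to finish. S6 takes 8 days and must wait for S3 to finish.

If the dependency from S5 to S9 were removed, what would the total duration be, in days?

35

With the dependency in place, S3→S4→S8→S10 = 6+11+7+11 = 35 sets the finish at 35 days.
Dropping S5→S9 doesn't change S9's earliest start (17); another predecessor still binds.
The longest chain is now S3→S4→S8→S10 = 6+11+7+11 = 35, so the schedule takes 35 days.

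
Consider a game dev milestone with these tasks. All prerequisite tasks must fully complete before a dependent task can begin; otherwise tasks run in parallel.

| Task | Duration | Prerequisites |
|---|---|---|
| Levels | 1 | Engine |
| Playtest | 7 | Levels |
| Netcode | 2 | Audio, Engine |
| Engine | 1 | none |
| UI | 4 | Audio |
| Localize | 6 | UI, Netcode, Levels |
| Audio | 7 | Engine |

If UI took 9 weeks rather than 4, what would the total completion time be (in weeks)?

23

Baseline: Engine→Audio→UI→Localize = 1+7+4+6 = 18 → 18 weeks.
Since UI is critical, the +5 change carries straight to that chain (now 23 weeks).
The critical path is still Engine→Audio→UI→Localize; finish is now 23 weeks.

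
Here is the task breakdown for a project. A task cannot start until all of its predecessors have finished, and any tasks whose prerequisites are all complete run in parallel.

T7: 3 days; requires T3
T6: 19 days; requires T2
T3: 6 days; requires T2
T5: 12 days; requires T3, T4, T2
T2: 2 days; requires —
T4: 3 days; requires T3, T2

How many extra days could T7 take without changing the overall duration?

T2→T3→T4→T5 = 2+6+3+12 = 23 sets the makespan at 23 days.
Longest path through T7: 11 days (earliest finish 11, latest finish 23).
So T7 can slip 23 − 11 = 12 days.

12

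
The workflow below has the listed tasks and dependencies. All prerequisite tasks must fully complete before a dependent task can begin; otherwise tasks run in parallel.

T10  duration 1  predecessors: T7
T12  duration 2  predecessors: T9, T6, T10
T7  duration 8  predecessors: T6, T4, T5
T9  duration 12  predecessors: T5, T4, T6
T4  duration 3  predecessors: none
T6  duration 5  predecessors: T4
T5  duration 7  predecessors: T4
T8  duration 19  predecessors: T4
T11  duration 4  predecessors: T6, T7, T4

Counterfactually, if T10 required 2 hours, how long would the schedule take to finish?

24

As given, the longest chain is T4→T5→T9→T12 = 3+7+12+2 = 24, so the finish is 24 hours.
T10 has 3 hours of float (longest path through it is 21).
That remains the longest chain; total 24 hours.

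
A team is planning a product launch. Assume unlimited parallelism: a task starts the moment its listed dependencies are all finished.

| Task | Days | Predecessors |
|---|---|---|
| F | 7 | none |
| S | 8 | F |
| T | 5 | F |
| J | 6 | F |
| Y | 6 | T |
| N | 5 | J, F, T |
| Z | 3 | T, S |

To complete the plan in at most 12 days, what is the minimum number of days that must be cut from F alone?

Current finish: 18 days; target: 12.
F is on every critical path, so each day cut from F cuts the finish by one (this holds down to a finish of 12).
Need 18 − 12 = 6 days off F → F becomes 1 day, finish becomes 12.

6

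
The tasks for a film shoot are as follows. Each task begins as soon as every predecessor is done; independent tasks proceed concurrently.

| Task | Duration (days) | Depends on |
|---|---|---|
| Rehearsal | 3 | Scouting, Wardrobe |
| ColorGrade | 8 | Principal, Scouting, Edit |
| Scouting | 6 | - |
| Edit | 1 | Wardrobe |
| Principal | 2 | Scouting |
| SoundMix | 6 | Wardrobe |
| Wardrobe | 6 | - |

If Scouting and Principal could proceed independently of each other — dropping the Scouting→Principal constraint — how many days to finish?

15

Before: longest chain Scouting→Principal→ColorGrade = 6+2+8 = 16, finish 16.
Without Scouting→Principal, Principal's earliest start moves from 6 to 0.
New critical path: Wardrobe→Edit→ColorGrade = 6+1+8 = 15 ⇒ 15 days.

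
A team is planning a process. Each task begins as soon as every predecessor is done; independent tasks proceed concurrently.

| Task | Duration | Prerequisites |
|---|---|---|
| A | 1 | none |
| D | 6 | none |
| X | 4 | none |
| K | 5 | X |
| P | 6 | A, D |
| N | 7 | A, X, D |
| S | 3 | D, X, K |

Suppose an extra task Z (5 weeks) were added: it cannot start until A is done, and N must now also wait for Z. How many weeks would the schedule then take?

13

Originally the schedule takes 13 weeks.
With Z inserted, N now waits for max(A, X, D, Z).
New critical path: A→Z→N = 1+5+7 = 13 ⇒ 13 weeks.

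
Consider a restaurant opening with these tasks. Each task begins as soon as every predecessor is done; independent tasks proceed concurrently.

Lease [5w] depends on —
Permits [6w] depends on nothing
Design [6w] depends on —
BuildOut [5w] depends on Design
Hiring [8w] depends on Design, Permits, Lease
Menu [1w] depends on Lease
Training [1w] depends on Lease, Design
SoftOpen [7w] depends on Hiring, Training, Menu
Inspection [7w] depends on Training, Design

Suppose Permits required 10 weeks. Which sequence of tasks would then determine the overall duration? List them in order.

As given, the longest chain is Permits→Hiring→SoftOpen = 6+8+7 = 21, so the finish is 21 weeks.
Since Permits is critical, the +4 change carries straight to that chain (now 25 weeks).
That remains the longest chain; total 25 weeks.

Permits, Hiring, SoftOpen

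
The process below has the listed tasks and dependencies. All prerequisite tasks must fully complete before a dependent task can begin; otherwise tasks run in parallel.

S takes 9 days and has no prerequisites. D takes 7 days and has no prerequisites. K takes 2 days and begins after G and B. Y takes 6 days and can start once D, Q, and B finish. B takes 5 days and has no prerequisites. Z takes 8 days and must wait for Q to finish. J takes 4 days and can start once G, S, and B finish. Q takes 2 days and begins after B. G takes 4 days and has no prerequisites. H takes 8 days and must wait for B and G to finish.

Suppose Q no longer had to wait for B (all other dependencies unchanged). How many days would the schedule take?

13

Before: longest chain B→Q→Z = 5+2+8 = 15, finish 15.
Without B→Q, Q's earliest start moves from 5 to 0.
New critical path: S→J = 9+4 = 13 ⇒ 13 days.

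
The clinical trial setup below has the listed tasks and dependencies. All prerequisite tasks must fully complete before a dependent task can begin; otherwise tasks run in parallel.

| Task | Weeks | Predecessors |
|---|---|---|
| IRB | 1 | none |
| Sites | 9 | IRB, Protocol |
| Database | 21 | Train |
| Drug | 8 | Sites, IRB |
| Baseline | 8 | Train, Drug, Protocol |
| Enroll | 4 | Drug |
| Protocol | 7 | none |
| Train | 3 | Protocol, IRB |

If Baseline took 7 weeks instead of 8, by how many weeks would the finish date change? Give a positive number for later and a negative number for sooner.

Baseline: Protocol→Sites→Drug→Baseline = 7+9+8+8 = 32 → 32 weeks.
Since Baseline is critical, the -1 change carries straight to that chain (now 31 weeks).
The critical path is still Protocol→Sites→Drug→Baseline; finish is now 31 weeks.
Change in finish: 31 − 32 = -1 weeks.

-1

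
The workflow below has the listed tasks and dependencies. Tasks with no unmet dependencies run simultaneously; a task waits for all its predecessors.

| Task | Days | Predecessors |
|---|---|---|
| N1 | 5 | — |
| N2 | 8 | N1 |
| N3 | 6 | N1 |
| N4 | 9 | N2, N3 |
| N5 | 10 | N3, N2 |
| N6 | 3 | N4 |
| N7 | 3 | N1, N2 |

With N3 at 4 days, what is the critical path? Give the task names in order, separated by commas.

N1, N2, N4, N6

The binding path is N1→N2→N4→N6 = 5+8+9+3 = 25; finish at 25 days.
N3 has 2 days of float (longest path through it is 23).
That remains the longest chain; total 25 days.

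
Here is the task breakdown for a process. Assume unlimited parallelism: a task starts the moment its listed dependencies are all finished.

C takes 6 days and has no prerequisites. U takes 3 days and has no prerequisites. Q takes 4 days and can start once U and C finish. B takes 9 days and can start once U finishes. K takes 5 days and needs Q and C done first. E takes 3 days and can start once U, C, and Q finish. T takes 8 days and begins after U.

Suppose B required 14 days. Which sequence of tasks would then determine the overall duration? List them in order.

U, B

Baseline: C→Q→K = 6+4+5 = 15 → 15 days.
The longest path through B is only 12 days, so B has float 3.
New critical path: U→B = 3+14 = 17 ⇒ 17 days.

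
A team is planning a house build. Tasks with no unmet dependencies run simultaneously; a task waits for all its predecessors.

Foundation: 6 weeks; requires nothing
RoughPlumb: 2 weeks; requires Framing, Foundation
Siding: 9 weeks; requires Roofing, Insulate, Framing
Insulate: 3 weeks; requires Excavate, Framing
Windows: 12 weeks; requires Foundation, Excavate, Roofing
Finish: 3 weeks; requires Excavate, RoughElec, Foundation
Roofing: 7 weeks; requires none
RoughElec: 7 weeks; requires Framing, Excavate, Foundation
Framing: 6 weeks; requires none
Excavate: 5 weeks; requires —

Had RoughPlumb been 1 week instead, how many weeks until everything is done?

The binding path is Roofing→Windows = 7+12 = 19; finish at 19 weeks.
RoughPlumb is off the critical path — its longest chain is 8 weeks, giving 11 of slack.
The critical path is still Roofing→Windows; finish is now 19 weeks.

19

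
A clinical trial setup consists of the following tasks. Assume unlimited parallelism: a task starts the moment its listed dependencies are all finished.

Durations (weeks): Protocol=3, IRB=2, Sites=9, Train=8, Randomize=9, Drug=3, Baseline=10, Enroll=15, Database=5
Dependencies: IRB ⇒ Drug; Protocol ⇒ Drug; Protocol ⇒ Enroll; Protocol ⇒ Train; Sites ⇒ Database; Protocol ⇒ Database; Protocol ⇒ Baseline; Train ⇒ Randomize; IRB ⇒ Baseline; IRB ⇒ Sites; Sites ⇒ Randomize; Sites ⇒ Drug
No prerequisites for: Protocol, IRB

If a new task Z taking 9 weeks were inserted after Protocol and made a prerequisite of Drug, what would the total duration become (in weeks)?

20

Originally the job takes 20 weeks.
With Z inserted, Drug now waits for max(Sites, IRB, Protocol, Z).
New critical path: Protocol→Train→Randomize = 3+8+9 = 20 ⇒ 20 weeks.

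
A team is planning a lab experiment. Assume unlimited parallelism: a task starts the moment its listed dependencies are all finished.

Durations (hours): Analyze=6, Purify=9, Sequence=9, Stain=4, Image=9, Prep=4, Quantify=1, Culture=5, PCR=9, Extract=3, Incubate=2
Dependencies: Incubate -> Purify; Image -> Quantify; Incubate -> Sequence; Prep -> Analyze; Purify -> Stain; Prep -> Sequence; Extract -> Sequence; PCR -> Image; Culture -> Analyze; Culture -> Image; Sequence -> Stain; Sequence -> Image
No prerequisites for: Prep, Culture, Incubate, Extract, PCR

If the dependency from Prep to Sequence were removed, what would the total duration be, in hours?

Before: longest chain Prep→Sequence→Image→Quantify = 4+9+9+1 = 23, finish 23.
Without Prep→Sequence, Sequence's earliest start moves from 4 to 3.
The longest chain is now Extract→Sequence→Image→Quantify = 3+9+9+1 = 22, so the job takes 22 hours.

22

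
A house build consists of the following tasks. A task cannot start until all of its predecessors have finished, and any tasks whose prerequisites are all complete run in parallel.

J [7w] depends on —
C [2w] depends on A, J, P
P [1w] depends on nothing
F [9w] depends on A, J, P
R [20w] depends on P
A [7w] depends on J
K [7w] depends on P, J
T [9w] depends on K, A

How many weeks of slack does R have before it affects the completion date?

2

Critical path: J→A→T = 7+7+9 = 23, so the finish is 23 weeks.
Longest path through R: 21 weeks (earliest finish 21, latest finish 23).
Float = 23 − 21 = 2.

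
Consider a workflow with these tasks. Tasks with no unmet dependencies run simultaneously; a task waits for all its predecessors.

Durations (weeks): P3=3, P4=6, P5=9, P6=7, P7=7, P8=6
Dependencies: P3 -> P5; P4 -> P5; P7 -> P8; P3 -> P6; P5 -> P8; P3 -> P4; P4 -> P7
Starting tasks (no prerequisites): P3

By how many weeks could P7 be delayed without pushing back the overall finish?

2

Critical path: P3→P4→P5→P8 = 3+6+9+6 = 24, so the finish is 24 weeks.
Longest path through P7: 22 weeks (earliest finish 16, latest finish 18).
Slack of P7 = 11 − 9 = 2 weeks.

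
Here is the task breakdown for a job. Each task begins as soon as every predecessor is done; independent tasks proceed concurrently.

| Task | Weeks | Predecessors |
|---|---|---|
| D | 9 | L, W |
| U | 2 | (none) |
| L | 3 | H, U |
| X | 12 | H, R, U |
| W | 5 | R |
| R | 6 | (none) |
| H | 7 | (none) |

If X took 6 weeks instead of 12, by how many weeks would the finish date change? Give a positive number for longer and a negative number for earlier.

Actual critical path: R→W→D = 6+5+9 = 20 ⇒ 20 weeks.
X has 1 week of float (longest path through it is 19).
That remains the longest chain; total 20 weeks.
Change in finish: 20 − 20 = +0 weeks.

0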